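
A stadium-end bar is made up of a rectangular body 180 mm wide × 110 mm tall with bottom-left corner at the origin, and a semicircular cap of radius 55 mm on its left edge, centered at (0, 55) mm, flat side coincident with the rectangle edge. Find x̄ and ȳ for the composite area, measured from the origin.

rectangular body: A = 180 × 110 = 19800.00, centroid at (90.00, 55.00).
semicircular end: A = ½π·55² = 4751.66, centroid at (-23.34, 55.00).
ΣA = 24551.66 mm²
ΣAx̄ = (19800.00)(90.00) + (4751.66)(-23.34) = 1671083.33 mm³
ΣAȳ = (19800.00)(55.00) + (4751.66)(55.00) = 1350341.24 mm³
x̄ = 1671083.33 / 24551.66 = 68.06 mm
ȳ = 1350341.24 / 24551.66 = 55.00 mm

x̄ = 68.06 mm, ȳ = 55.00 mm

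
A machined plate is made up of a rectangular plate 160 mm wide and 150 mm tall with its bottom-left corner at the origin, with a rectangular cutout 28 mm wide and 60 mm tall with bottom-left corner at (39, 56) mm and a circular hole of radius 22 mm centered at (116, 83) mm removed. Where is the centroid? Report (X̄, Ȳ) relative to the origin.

Part | A | x̄ᵢ | ȳᵢ | A·x̄ᵢ | A·ȳᵢ
plate | 24000.00 | 80.00 | 75.00 | 1920000.00 | 1800000.00
hole 1 | -1680.00 | 53.00 | 86.00 | -89040.00 | -144480.00
hole 2 | -1520.53 | 116.00 | 83.00 | -176381.58 | -126204.06
Σ | 20799.47 |  |  | 1654578.42 | 1529315.94
X̄ = 1654578.42 / 20799.47 = 79.55 mm
Ȳ = 1529315.94 / 20799.47 = 73.53 mm

X̄ = 79.55 mm, Ȳ = 73.53 mm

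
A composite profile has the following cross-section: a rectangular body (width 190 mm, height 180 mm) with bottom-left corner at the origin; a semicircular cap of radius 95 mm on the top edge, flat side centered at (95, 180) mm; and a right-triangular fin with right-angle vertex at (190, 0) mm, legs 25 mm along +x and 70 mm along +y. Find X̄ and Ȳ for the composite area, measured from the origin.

X̄ = 96.84 mm, Ȳ = 126.33 mm

rectangular body: A = 190 × 180 = 34200.00, centroid at (95.00, 90.00).
semicircular top: A = ½π·95² = 14176.44, centroid at (95.00, 220.32).
triangular fin: A = ½·25·70 = 875.00, centroid at (198.33, 23.33).
ΣA = 49251.44 mm², ΣAX̄ = 4769303.17 mm³, ΣAȲ = 6221758.63 mm³.
X̄ = 4769303.17/49251.44 = 96.84 mm; Ȳ = 6221758.63/49251.44 = 126.33 mm.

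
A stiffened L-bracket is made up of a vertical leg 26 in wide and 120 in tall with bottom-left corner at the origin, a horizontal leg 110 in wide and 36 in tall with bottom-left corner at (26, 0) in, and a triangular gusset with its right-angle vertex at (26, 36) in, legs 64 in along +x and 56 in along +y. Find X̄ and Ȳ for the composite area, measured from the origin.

vertical leg: A = 26 × 120 = 3120.00, centroid at (13.00, 60.00).
horizontal leg: A = 110 × 36 = 3960.00, centroid at (81.00, 18.00).
gusset: A = ½·64·56 = 1792.00, centroid at (47.33, 54.67).
ΣA = 8872.00 in²
ΣAX̄ = (3120.00)(13.00) + (3960.00)(81.00) + (1792.00)(47.33) = 446141.33 in³
ΣAȲ = (3120.00)(60.00) + (3960.00)(18.00) + (1792.00)(54.67) = 356442.67 in³
X̄ = 446141.33 / 8872.00 = 50.29 in
Ȳ = 356442.67 / 8872.00 = 40.18 in

X̄ = 50.29 in, Ȳ = 40.18 in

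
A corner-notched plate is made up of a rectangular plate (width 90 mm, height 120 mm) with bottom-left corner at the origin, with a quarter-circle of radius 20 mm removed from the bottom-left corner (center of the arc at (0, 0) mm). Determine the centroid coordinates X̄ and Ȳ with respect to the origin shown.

X̄ = 46.09 mm, Ȳ = 61.54 mm

Part | A | x̄ᵢ | ȳᵢ | A·x̄ᵢ | A·ȳᵢ
plate | 10800.00 | 45.00 | 60.00 | 486000.00 | 648000.00
removed quarter-circle | -314.16 | 8.49 | 8.49 | -2666.67 | -2666.67
Σ | 10485.84 |  |  | 483333.33 | 645333.33
X̄ = 483333.33 / 10485.84 = 46.09 mm
Ȳ = 645333.33 / 10485.84 = 61.54 mm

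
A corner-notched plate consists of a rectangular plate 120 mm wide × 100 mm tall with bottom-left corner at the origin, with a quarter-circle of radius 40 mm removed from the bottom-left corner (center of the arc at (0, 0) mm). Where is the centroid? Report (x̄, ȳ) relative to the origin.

plate: A = 120 × 100 = 12000.00, centroid at (60.00, 50.00).
removed quarter-circle: A = −¼π·40² = -1256.64, centroid at (16.98, 16.98).
ΣA = 10743.36 mm²
ΣAx̄ = (12000.00)(60.00) + (-1256.64)(16.98) = 698666.67 mm³
ΣAȳ = (12000.00)(50.00) + (-1256.64)(16.98) = 578666.67 mm³
x̄ = 698666.67 / 10743.36 = 65.03 mm
ȳ = 578666.67 / 10743.36 = 53.86 mm

x̄ = 65.03 mm, ȳ = 53.86 mm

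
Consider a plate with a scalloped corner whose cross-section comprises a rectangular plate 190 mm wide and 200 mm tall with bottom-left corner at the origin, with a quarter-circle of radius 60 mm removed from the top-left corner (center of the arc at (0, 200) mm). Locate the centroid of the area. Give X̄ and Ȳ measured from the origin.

plate: A = 190 × 200 = 38000.00, centroid at (95.00, 100.00).
removed quarter-circle: A = −¼π·60² = -2827.43, centroid at (25.46, 174.54).
ΣA = 35172.57 mm², ΣAX̄ = 3538000.00 mm³, ΣAȲ = 3306513.32 mm³.
X̄ = 3538000.00/35172.57 = 100.59 mm; Ȳ = 3306513.32/35172.57 = 94.01 mm.

X̄ = 100.59 mm, Ȳ = 94.01 mm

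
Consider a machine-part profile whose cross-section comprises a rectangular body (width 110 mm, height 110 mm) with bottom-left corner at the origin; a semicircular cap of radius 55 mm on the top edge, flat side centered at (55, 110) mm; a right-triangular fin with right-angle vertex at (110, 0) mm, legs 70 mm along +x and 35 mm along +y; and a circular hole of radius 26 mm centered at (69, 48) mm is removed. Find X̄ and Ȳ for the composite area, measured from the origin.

X̄ = 59.15 mm, Ȳ = 75.94 mm

Part | A | x̄ᵢ | ȳᵢ | A·x̄ᵢ | A·ȳᵢ
rectangular body | 12100.00 | 55.00 | 55.00 | 665500.00 | 665500.00
semicircular top | 4751.66 | 55.00 | 133.34 | 261341.24 | 633599.14
triangular fin | 1225.00 | 133.33 | 11.67 | 163333.33 | 14291.67
hole | -2123.72 | 69.00 | 48.00 | -146536.45 | -101938.40
Σ | 15952.94 |  |  | 943638.12 | 1211452.41
X̄ = 943638.12 / 15952.94 = 59.15 mm
Ȳ = 1211452.41 / 15952.94 = 75.94 mm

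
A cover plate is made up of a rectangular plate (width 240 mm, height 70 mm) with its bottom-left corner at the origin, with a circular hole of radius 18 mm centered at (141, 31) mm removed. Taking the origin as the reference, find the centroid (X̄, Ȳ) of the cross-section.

X̄ = 118.65 mm, Ȳ = 35.26 mm

plate: A = 240 × 70 = 16800.00, centroid at (120.00, 35.00).
hole: A = −π·18² = -1017.88, centroid at (141.00, 31.00).
ΣA = 15782.12 mm²
ΣAX̄ = (16800.00)(120.00) + (-1017.88)(141.00) = 1872479.48 mm³
ΣAȲ = (16800.00)(35.00) + (-1017.88)(31.00) = 556445.84 mm³
X̄ = 1872479.48 / 15782.12 = 118.65 mm
Ȳ = 556445.84 / 15782.12 = 35.26 mm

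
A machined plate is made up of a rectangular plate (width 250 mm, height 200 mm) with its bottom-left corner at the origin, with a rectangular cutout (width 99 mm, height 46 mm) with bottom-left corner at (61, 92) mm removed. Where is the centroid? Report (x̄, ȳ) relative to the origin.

x̄ = 126.45 mm, ȳ = 98.50 mm

Part | A | x̄ᵢ | ȳᵢ | A·x̄ᵢ | A·ȳᵢ
plate | 50000.00 | 125.00 | 100.00 | 6250000.00 | 5000000.00
hole | -4554.00 | 110.50 | 115.00 | -503217.00 | -523710.00
Σ | 45446.00 |  |  | 5746783.00 | 4476290.00
x̄ = 5746783.00 / 45446.00 = 126.45 mm
ȳ = 4476290.00 / 45446.00 = 98.50 mm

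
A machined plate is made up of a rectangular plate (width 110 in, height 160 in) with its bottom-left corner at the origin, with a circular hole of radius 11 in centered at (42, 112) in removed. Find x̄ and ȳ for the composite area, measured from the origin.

x̄ = 55.29 in, ȳ = 79.29 in

Part | A | x̄ᵢ | ȳᵢ | A·x̄ᵢ | A·ȳᵢ
plate | 17600.00 | 55.00 | 80.00 | 968000.00 | 1408000.00
hole | -380.13 | 42.00 | 112.00 | -15965.57 | -42574.86
Σ | 17219.87 |  |  | 952034.43 | 1365425.14
x̄ = 952034.43 / 17219.87 = 55.29 in
ȳ = 1365425.14 / 17219.87 = 79.29 in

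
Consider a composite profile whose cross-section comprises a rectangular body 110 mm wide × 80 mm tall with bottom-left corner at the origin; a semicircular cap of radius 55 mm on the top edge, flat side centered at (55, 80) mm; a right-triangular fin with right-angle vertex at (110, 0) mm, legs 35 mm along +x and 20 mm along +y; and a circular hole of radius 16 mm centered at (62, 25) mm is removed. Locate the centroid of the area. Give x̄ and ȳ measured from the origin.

rectangular body: A = 110 × 80 = 8800.00, centroid at (55.00, 40.00).
semicircular top: A = ½π·55² = 4751.66, centroid at (55.00, 103.34).
triangular fin: A = ½·35·20 = 350.00, centroid at (121.67, 6.67).
hole: A = −π·16² = -804.25, centroid at (62.00, 25.00).
ΣA = 13097.41 mm², ΣAx̄ = 738061.21 mm³, ΣAȳ = 825276.52 mm³.
x̄ = 738061.21/13097.41 = 56.35 mm; ȳ = 825276.52/13097.41 = 63.01 mm.

x̄ = 56.35 mm, ȳ = 63.01 mm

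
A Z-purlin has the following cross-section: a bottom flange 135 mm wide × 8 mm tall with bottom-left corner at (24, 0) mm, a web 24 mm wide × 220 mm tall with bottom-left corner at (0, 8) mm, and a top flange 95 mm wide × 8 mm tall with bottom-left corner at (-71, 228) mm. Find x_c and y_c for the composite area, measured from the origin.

Part | A | x̄ᵢ | ȳᵢ | A·x̄ᵢ | A·ȳᵢ
bottom flange | 1080.00 | 91.50 | 4.00 | 98820.00 | 4320.00
web | 5280.00 | 12.00 | 118.00 | 63360.00 | 623040.00
top flange | 760.00 | -23.50 | 232.00 | -17860.00 | 176320.00
Σ | 7120.00 |  |  | 144320.00 | 803680.00
x_c = 144320.00 / 7120.00 = 20.27 mm
y_c = 803680.00 / 7120.00 = 112.88 mm

x_c = 20.27 mm, y_c = 112.88 mm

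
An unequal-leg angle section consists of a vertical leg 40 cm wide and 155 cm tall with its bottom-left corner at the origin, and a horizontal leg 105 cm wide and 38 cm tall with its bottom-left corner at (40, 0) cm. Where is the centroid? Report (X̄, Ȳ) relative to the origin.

vertical leg: A = 40 × 155 = 6200.00, centroid at (20.00, 77.50).
horizontal leg: A = 105 × 38 = 3990.00, centroid at (92.50, 19.00).
ΣA = 10190.00 cm², ΣAX̄ = 493075.00 cm³, ΣAȲ = 556310.00 cm³.
X̄ = 493075.00/10190.00 = 48.39 cm; Ȳ = 556310.00/10190.00 = 54.59 cm.

X̄ = 48.39 cm, Ȳ = 54.59 cm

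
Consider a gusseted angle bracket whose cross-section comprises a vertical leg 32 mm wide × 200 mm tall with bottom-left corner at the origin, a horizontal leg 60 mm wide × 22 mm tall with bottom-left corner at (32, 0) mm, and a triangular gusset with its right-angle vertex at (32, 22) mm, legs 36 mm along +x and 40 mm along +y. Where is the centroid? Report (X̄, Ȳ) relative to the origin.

vertical leg: A = 32 × 200 = 6400.00, centroid at (16.00, 100.00).
horizontal leg: A = 60 × 22 = 1320.00, centroid at (62.00, 11.00).
gusset: A = ½·36·40 = 720.00, centroid at (44.00, 35.33).
ΣA = 8440.00 mm², ΣAX̄ = 215920.00 mm³, ΣAȲ = 679960.00 mm³.
X̄ = 215920.00/8440.00 = 25.58 mm; Ȳ = 679960.00/8440.00 = 80.56 mm.

X̄ = 25.58 mm, Ȳ = 80.56 mm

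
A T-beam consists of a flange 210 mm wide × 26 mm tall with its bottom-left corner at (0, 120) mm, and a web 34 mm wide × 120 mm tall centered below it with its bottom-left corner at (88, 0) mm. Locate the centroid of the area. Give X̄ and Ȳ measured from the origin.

web: A = 34 × 120 = 4080.00, centroid at (105.00, 60.00).
flange: A = 210 × 26 = 5460.00, centroid at (105.00, 133.00).
ΣA = 9540.00 mm²
ΣAX̄ = (4080.00)(105.00) + (5460.00)(105.00) = 1001700.00 mm³
ΣAȲ = (4080.00)(60.00) + (5460.00)(133.00) = 970980.00 mm³
X̄ = 1001700.00 / 9540.00 = 105.00 mm
Ȳ = 970980.00 / 9540.00 = 101.78 mm

X̄ = 105.00 mm, Ȳ = 101.78 mm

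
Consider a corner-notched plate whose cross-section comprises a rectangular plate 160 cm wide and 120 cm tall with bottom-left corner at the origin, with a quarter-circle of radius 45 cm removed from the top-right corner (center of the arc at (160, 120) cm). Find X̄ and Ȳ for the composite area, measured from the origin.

X̄ = 74.50 cm, Ȳ = 56.31 cm

plate: A = 160 × 120 = 19200.00, centroid at (80.00, 60.00).
removed quarter-circle: A = −¼π·45² = -1590.43, centroid at (140.90, 100.90).
ΣA = 17609.57 cm²
ΣAX̄ = (19200.00)(80.00) + (-1590.43)(140.90) = 1311906.00 cm³
ΣAȲ = (19200.00)(60.00) + (-1590.43)(100.90) = 991523.25 cm³
X̄ = 1311906.00 / 17609.57 = 74.50 cm
Ȳ = 991523.25 / 17609.57 = 56.31 cm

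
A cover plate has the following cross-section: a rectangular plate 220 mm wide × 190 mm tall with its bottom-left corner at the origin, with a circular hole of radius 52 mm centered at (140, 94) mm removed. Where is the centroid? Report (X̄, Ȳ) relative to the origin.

X̄ = 102.35 mm, Ȳ = 95.26 mm

plate: A = 220 × 190 = 41800.00, centroid at (110.00, 95.00).
hole: A = −π·52² = -8494.87, centroid at (140.00, 94.00).
ΣA = 33305.13 mm²
ΣAX̄ = (41800.00)(110.00) + (-8494.87)(140.00) = 3408718.69 mm³
ΣAȲ = (41800.00)(95.00) + (-8494.87)(94.00) = 3172482.55 mm³
X̄ = 3408718.69 / 33305.13 = 102.35 mm
Ȳ = 3172482.55 / 33305.13 = 95.26 mm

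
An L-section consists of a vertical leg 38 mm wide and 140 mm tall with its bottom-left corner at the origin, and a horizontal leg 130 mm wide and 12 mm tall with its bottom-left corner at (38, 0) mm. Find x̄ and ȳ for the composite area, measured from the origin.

x̄ = 38.05 mm, ȳ = 55.49 mm

vertical leg: A = 38 × 140 = 5320.00, centroid at (19.00, 70.00).
horizontal leg: A = 130 × 12 = 1560.00, centroid at (103.00, 6.00).
ΣA = 6880.00 mm², ΣAx̄ = 261760.00 mm³, ΣAȳ = 381760.00 mm³.
x̄ = 261760.00/6880.00 = 38.05 mm; ȳ = 381760.00/6880.00 = 55.49 mm.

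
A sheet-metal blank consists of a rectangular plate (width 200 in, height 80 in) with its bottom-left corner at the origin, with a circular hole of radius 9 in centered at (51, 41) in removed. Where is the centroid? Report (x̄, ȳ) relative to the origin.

x̄ = 100.79 in, ȳ = 39.98 in

Part | A | x̄ᵢ | ȳᵢ | A·x̄ᵢ | A·ȳᵢ
plate | 16000.00 | 100.00 | 40.00 | 1600000.00 | 640000.00
hole | -254.47 | 51.00 | 41.00 | -12977.92 | -10433.23
Σ | 15745.53 |  |  | 1587022.08 | 629566.77
x̄ = 1587022.08 / 15745.53 = 100.79 in
ȳ = 629566.77 / 15745.53 = 39.98 in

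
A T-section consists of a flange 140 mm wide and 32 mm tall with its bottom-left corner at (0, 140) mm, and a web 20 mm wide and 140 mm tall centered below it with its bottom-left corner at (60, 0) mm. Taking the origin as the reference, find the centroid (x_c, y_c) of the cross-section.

x_c = 70.00 mm, y_c = 122.92 mm

web: A = 20 × 140 = 2800.00, centroid at (70.00, 70.00).
flange: A = 140 × 32 = 4480.00, centroid at (70.00, 156.00).
ΣA = 7280.00 mm²
ΣAx_c = (2800.00)(70.00) + (4480.00)(70.00) = 509600.00 mm³
ΣAy_c = (2800.00)(70.00) + (4480.00)(156.00) = 894880.00 mm³
x_c = 509600.00 / 7280.00 = 70.00 mm
y_c = 894880.00 / 7280.00 = 122.92 mm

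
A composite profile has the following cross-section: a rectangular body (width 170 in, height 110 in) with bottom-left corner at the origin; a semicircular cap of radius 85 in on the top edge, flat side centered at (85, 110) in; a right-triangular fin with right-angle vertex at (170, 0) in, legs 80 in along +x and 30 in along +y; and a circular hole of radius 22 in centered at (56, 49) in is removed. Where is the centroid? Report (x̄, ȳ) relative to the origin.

x̄ = 90.99 in, ȳ = 88.26 in

rectangular body: A = 170 × 110 = 18700.00, centroid at (85.00, 55.00).
semicircular top: A = ½π·85² = 11349.00, centroid at (85.00, 146.08).
triangular fin: A = ½·80·30 = 1200.00, centroid at (196.67, 10.00).
hole: A = −π·22² = -1520.53, centroid at (56.00, 49.00).
ΣA = 29728.47 in², ΣAx̄ = 2705015.57 in³, ΣAȳ = 2623801.04 in³.
x̄ = 2705015.57/29728.47 = 90.99 in; ȳ = 2623801.04/29728.47 = 88.26 in.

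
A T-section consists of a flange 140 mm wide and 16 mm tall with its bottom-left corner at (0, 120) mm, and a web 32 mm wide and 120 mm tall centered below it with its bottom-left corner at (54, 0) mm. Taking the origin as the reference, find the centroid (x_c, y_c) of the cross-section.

x_c = 70.00 mm, y_c = 85.05 mm

web: A = 32 × 120 = 3840.00, centroid at (70.00, 60.00).
flange: A = 140 × 16 = 2240.00, centroid at (70.00, 128.00).
ΣA = 6080.00 mm², ΣAx_c = 425600.00 mm³, ΣAy_c = 517120.00 mm³.
x_c = 425600.00/6080.00 = 70.00 mm; y_c = 517120.00/6080.00 = 85.05 mm.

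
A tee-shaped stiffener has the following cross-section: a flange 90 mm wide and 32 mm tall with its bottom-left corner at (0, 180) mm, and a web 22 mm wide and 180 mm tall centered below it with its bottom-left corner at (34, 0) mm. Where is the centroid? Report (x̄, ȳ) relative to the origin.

web: A = 22 × 180 = 3960.00, centroid at (45.00, 90.00).
flange: A = 90 × 32 = 2880.00, centroid at (45.00, 196.00).
ΣA = 6840.00 mm², ΣAx̄ = 307800.00 mm³, ΣAȳ = 920880.00 mm³.
x̄ = 307800.00/6840.00 = 45.00 mm; ȳ = 920880.00/6840.00 = 134.63 mm.

x̄ = 45.00 mm, ȳ = 134.63 mm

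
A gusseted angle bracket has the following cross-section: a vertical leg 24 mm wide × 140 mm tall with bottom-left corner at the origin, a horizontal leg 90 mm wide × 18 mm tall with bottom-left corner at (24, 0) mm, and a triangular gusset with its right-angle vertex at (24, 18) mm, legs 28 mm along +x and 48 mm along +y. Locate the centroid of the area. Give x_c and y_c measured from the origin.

x_c = 30.87 mm, y_c = 48.24 mm

Part | A | x̄ᵢ | ȳᵢ | A·x̄ᵢ | A·ȳᵢ
vertical leg | 3360.00 | 12.00 | 70.00 | 40320.00 | 235200.00
horizontal leg | 1620.00 | 69.00 | 9.00 | 111780.00 | 14580.00
gusset | 672.00 | 33.33 | 34.00 | 22400.00 | 22848.00
Σ | 5652.00 |  |  | 174500.00 | 272628.00
x_c = 174500.00 / 5652.00 = 30.87 mm
y_c = 272628.00 / 5652.00 = 48.24 mm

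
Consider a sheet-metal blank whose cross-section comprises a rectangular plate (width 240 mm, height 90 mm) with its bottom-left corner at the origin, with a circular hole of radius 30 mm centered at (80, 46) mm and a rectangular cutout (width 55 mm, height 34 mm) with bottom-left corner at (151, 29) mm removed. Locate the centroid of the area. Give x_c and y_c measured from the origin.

Part | A | x̄ᵢ | ȳᵢ | A·x̄ᵢ | A·ȳᵢ
plate | 21600.00 | 120.00 | 45.00 | 2592000.00 | 972000.00
hole 1 | -2827.43 | 80.00 | 46.00 | -226194.67 | -130061.94
hole 2 | -1870.00 | 178.50 | 46.00 | -333795.00 | -86020.00
Σ | 16902.57 |  |  | 2032010.33 | 755918.06
x_c = 2032010.33 / 16902.57 = 120.22 mm
y_c = 755918.06 / 16902.57 = 44.72 mm

x_c = 120.22 mm, y_c = 44.72 mm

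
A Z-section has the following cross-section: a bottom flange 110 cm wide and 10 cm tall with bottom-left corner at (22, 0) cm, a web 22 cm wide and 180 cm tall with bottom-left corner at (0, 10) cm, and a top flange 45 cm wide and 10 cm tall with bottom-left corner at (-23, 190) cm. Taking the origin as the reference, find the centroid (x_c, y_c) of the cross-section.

x_c = 23.24 cm, y_c = 88.79 cm

Part | A | x̄ᵢ | ȳᵢ | A·x̄ᵢ | A·ȳᵢ
bottom flange | 1100.00 | 77.00 | 5.00 | 84700.00 | 5500.00
web | 3960.00 | 11.00 | 100.00 | 43560.00 | 396000.00
top flange | 450.00 | -0.50 | 195.00 | -225.00 | 87750.00
Σ | 5510.00 |  |  | 128035.00 | 489250.00
x_c = 128035.00 / 5510.00 = 23.24 cm
y_c = 489250.00 / 5510.00 = 88.79 cm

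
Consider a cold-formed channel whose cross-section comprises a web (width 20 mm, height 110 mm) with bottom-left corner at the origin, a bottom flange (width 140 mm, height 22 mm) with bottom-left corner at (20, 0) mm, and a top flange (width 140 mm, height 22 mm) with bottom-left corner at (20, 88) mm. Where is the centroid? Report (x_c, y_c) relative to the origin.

x_c = 68.95 mm, y_c = 55.00 mm

Part | A | x̄ᵢ | ȳᵢ | A·x̄ᵢ | A·ȳᵢ
web | 2200.00 | 10.00 | 55.00 | 22000.00 | 121000.00
bottom flange | 3080.00 | 90.00 | 11.00 | 277200.00 | 33880.00
top flange | 3080.00 | 90.00 | 99.00 | 277200.00 | 304920.00
Σ | 8360.00 |  |  | 576400.00 | 459800.00
x_c = 576400.00 / 8360.00 = 68.95 mm
y_c = 459800.00 / 8360.00 = 55.00 mm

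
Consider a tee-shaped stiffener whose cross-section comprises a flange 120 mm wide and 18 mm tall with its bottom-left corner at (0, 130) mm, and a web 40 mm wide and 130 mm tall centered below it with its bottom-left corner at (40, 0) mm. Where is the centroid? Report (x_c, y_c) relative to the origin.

web: A = 40 × 130 = 5200.00, centroid at (60.00, 65.00).
flange: A = 120 × 18 = 2160.00, centroid at (60.00, 139.00).
ΣA = 7360.00 mm²
ΣAx_c = (5200.00)(60.00) + (2160.00)(60.00) = 441600.00 mm³
ΣAy_c = (5200.00)(65.00) + (2160.00)(139.00) = 638240.00 mm³
x_c = 441600.00 / 7360.00 = 60.00 mm
y_c = 638240.00 / 7360.00 = 86.72 mm

x_c = 60.00 mm, y_c = 86.72 mm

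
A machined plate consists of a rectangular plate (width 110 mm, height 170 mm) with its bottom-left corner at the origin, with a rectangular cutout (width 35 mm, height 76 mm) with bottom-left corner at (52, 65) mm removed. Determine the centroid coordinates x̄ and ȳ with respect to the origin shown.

x̄ = 52.60 mm, ȳ = 82.01 mm

plate: A = 110 × 170 = 18700.00, centroid at (55.00, 85.00).
hole: A = −(35 × 76) = -2660.00, centroid at (69.50, 103.00).
ΣA = 16040.00 mm², ΣAx̄ = 843630.00 mm³, ΣAȳ = 1315520.00 mm³.
x̄ = 843630.00/16040.00 = 52.60 mm; ȳ = 1315520.00/16040.00 = 82.01 mm.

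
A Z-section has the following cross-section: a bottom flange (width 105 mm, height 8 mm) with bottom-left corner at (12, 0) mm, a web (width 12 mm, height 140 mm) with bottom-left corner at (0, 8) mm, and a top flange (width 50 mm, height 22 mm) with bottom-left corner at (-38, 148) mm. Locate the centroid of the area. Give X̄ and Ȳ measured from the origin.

X̄ = 13.80 mm, Ȳ = 85.44 mm

Part | A | x̄ᵢ | ȳᵢ | A·x̄ᵢ | A·ȳᵢ
bottom flange | 840.00 | 64.50 | 4.00 | 54180.00 | 3360.00
web | 1680.00 | 6.00 | 78.00 | 10080.00 | 131040.00
top flange | 1100.00 | -13.00 | 159.00 | -14300.00 | 174900.00
Σ | 3620.00 |  |  | 49960.00 | 309300.00
X̄ = 49960.00 / 3620.00 = 13.80 mm
Ȳ = 309300.00 / 3620.00 = 85.44 mm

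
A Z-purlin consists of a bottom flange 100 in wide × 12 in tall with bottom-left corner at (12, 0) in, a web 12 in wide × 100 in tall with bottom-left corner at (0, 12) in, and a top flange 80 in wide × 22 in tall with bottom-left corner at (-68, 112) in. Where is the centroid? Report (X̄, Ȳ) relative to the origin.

Part | A | x̄ᵢ | ȳᵢ | A·x̄ᵢ | A·ȳᵢ
bottom flange | 1200.00 | 62.00 | 6.00 | 74400.00 | 7200.00
web | 1200.00 | 6.00 | 62.00 | 7200.00 | 74400.00
top flange | 1760.00 | -28.00 | 123.00 | -49280.00 | 216480.00
Σ | 4160.00 |  |  | 32320.00 | 298080.00
X̄ = 32320.00 / 4160.00 = 7.77 in
Ȳ = 298080.00 / 4160.00 = 71.65 in

X̄ = 7.77 in, Ȳ = 71.65 in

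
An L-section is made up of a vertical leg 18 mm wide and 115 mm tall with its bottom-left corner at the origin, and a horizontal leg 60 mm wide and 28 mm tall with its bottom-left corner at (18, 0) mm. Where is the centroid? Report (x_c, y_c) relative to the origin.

vertical leg: A = 18 × 115 = 2070.00, centroid at (9.00, 57.50).
horizontal leg: A = 60 × 28 = 1680.00, centroid at (48.00, 14.00).
ΣA = 3750.00 mm², ΣAx_c = 99270.00 mm³, ΣAy_c = 142545.00 mm³.
x_c = 99270.00/3750.00 = 26.47 mm; y_c = 142545.00/3750.00 = 38.01 mm.

x_c = 26.47 mm, y_c = 38.01 mm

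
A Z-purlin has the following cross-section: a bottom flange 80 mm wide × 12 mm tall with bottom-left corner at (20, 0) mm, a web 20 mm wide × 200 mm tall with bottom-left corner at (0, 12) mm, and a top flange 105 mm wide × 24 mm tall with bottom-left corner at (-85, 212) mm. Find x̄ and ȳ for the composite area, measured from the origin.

Part | A | x̄ᵢ | ȳᵢ | A·x̄ᵢ | A·ȳᵢ
bottom flange | 960.00 | 60.00 | 6.00 | 57600.00 | 5760.00
web | 4000.00 | 10.00 | 112.00 | 40000.00 | 448000.00
top flange | 2520.00 | -32.50 | 224.00 | -81900.00 | 564480.00
Σ | 7480.00 |  |  | 15700.00 | 1018240.00
x̄ = 15700.00 / 7480.00 = 2.10 mm
ȳ = 1018240.00 / 7480.00 = 136.13 mm

x̄ = 2.10 mm, ȳ = 136.13 mm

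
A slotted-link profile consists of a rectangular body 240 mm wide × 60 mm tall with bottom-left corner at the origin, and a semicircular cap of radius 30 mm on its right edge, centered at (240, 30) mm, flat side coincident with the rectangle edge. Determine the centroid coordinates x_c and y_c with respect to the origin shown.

x_c = 131.87 mm, y_c = 30.00 mm

rectangular body: A = 240 × 60 = 14400.00, centroid at (120.00, 30.00).
semicircular end: A = ½π·30² = 1413.72, centroid at (252.73, 30.00).
ΣA = 15813.72 mm²
ΣAx_c = (14400.00)(120.00) + (1413.72)(252.73) = 2085292.01 mm³
ΣAy_c = (14400.00)(30.00) + (1413.72)(30.00) = 474411.50 mm³
x_c = 2085292.01 / 15813.72 = 131.87 mm
y_c = 474411.50 / 15813.72 = 30.00 mm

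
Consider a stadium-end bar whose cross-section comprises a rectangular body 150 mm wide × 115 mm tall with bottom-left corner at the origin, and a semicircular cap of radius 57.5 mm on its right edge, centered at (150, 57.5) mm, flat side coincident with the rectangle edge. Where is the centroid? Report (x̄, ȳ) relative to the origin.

x̄ = 98.00 mm, ȳ = 57.50 mm

Part | A | x̄ᵢ | ȳᵢ | A·x̄ᵢ | A·ȳᵢ
rectangular body | 17250.00 | 75.00 | 57.50 | 1293750.00 | 991875.00
semicircular end | 5193.45 | 174.40 | 57.50 | 905756.39 | 298623.11
Σ | 22443.45 |  |  | 2199506.39 | 1290498.11
x̄ = 2199506.39 / 22443.45 = 98.00 mm
ȳ = 1290498.11 / 22443.45 = 57.50 mm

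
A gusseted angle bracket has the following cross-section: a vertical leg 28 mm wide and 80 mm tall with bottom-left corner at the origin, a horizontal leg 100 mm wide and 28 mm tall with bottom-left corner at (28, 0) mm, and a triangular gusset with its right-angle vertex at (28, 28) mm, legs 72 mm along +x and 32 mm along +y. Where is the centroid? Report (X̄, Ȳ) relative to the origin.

X̄ = 50.01 mm, Ȳ = 27.99 mm

vertical leg: A = 28 × 80 = 2240.00, centroid at (14.00, 40.00).
horizontal leg: A = 100 × 28 = 2800.00, centroid at (78.00, 14.00).
gusset: A = ½·72·32 = 1152.00, centroid at (52.00, 38.67).
ΣA = 6192.00 mm²
ΣAX̄ = (2240.00)(14.00) + (2800.00)(78.00) + (1152.00)(52.00) = 309664.00 mm³
ΣAȲ = (2240.00)(40.00) + (2800.00)(14.00) + (1152.00)(38.67) = 173344.00 mm³
X̄ = 309664.00 / 6192.00 = 50.01 mm
Ȳ = 173344.00 / 6192.00 = 27.99 mm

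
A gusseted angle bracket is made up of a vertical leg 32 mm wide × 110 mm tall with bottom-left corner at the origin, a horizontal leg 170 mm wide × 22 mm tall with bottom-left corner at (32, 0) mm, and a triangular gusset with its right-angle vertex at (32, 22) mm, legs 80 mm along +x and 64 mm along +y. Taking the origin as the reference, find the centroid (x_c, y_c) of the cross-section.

vertical leg: A = 32 × 110 = 3520.00, centroid at (16.00, 55.00).
horizontal leg: A = 170 × 22 = 3740.00, centroid at (117.00, 11.00).
gusset: A = ½·80·64 = 2560.00, centroid at (58.67, 43.33).
ΣA = 9820.00 mm², ΣAx_c = 644086.67 mm³, ΣAy_c = 345673.33 mm³.
x_c = 644086.67/9820.00 = 65.59 mm; y_c = 345673.33/9820.00 = 35.20 mm.

x_c = 65.59 mm, y_c = 35.20 mm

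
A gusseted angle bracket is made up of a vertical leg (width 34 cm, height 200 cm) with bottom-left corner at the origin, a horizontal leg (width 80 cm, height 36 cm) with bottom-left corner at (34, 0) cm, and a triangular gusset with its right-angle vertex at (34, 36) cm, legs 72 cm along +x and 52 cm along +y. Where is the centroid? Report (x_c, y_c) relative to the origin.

x_c = 37.85 cm, y_c = 71.99 cm

Part | A | x̄ᵢ | ȳᵢ | A·x̄ᵢ | A·ȳᵢ
vertical leg | 6800.00 | 17.00 | 100.00 | 115600.00 | 680000.00
horizontal leg | 2880.00 | 74.00 | 18.00 | 213120.00 | 51840.00
gusset | 1872.00 | 58.00 | 53.33 | 108576.00 | 99840.00
Σ | 11552.00 |  |  | 437296.00 | 831680.00
x_c = 437296.00 / 11552.00 = 37.85 cm
y_c = 831680.00 / 11552.00 = 71.99 cm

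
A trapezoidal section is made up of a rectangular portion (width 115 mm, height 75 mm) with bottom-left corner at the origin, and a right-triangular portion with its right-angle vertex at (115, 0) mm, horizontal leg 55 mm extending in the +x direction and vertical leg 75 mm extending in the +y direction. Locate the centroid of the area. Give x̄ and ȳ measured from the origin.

x̄ = 72.13 mm, ȳ = 35.09 mm

Part | A | x̄ᵢ | ȳᵢ | A·x̄ᵢ | A·ȳᵢ
rectangular portion | 8625.00 | 57.50 | 37.50 | 495937.50 | 323437.50
triangular portion | 2062.50 | 133.33 | 25.00 | 275000.00 | 51562.50
Σ | 10687.50 |  |  | 770937.50 | 375000.00
x̄ = 770937.50 / 10687.50 = 72.13 mm
ȳ = 375000.00 / 10687.50 = 35.09 mm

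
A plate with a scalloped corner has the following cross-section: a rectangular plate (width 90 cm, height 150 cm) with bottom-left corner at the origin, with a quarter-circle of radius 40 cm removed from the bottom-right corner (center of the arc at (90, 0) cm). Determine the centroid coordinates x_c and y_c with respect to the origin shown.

plate: A = 90 × 150 = 13500.00, centroid at (45.00, 75.00).
removed quarter-circle: A = −¼π·40² = -1256.64, centroid at (73.02, 16.98).
ΣA = 12243.36 cm², ΣAx_c = 515736.00 cm³, ΣAy_c = 991166.67 cm³.
x_c = 515736.00/12243.36 = 42.12 cm; y_c = 991166.67/12243.36 = 80.96 cm.

x_c = 42.12 cm, y_c = 80.96 cm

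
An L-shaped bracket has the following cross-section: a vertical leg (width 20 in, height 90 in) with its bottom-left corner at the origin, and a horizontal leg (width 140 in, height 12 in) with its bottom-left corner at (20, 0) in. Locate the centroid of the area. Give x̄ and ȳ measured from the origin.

vertical leg: A = 20 × 90 = 1800.00, centroid at (10.00, 45.00).
horizontal leg: A = 140 × 12 = 1680.00, centroid at (90.00, 6.00).
ΣA = 3480.00 in², ΣAx̄ = 169200.00 in³, ΣAȳ = 91080.00 in³.
x̄ = 169200.00/3480.00 = 48.62 in; ȳ = 91080.00/3480.00 = 26.17 in.

x̄ = 48.62 in, ȳ = 26.17 in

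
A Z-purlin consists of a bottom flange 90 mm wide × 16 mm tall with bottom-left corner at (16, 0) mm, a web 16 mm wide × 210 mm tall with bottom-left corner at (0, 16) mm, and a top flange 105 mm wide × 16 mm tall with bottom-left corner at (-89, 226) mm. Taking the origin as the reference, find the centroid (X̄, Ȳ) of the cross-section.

X̄ = 8.24 mm, Ȳ = 125.19 mm

Part | A | x̄ᵢ | ȳᵢ | A·x̄ᵢ | A·ȳᵢ
bottom flange | 1440.00 | 61.00 | 8.00 | 87840.00 | 11520.00
web | 3360.00 | 8.00 | 121.00 | 26880.00 | 406560.00
top flange | 1680.00 | -36.50 | 234.00 | -61320.00 | 393120.00
Σ | 6480.00 |  |  | 53400.00 | 811200.00
X̄ = 53400.00 / 6480.00 = 8.24 mm
Ȳ = 811200.00 / 6480.00 = 125.19 mm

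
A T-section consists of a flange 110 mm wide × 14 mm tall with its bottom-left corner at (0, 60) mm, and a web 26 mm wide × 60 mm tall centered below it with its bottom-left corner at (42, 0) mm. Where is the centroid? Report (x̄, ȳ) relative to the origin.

x̄ = 55.00 mm, ȳ = 48.38 mm

web: A = 26 × 60 = 1560.00, centroid at (55.00, 30.00).
flange: A = 110 × 14 = 1540.00, centroid at (55.00, 67.00).
ΣA = 3100.00 mm², ΣAx̄ = 170500.00 mm³, ΣAȳ = 149980.00 mm³.
x̄ = 170500.00/3100.00 = 55.00 mm; ȳ = 149980.00/3100.00 = 48.38 mm.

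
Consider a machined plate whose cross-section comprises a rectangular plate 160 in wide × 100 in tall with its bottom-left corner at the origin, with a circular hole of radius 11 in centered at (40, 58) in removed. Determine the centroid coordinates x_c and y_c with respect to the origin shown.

x_c = 80.97 in, y_c = 49.81 in

Part | A | x̄ᵢ | ȳᵢ | A·x̄ᵢ | A·ȳᵢ
plate | 16000.00 | 80.00 | 50.00 | 1280000.00 | 800000.00
hole | -380.13 | 40.00 | 58.00 | -15205.31 | -22047.70
Σ | 15619.87 |  |  | 1264794.69 | 777952.30
x_c = 1264794.69 / 15619.87 = 80.97 in
y_c = 777952.30 / 15619.87 = 49.81 in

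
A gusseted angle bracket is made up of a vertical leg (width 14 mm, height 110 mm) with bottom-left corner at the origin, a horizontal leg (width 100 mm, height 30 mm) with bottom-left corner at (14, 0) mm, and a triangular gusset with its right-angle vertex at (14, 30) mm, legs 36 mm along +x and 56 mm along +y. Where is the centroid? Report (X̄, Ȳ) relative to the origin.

X̄ = 41.27 mm, Ȳ = 32.22 mm

vertical leg: A = 14 × 110 = 1540.00, centroid at (7.00, 55.00).
horizontal leg: A = 100 × 30 = 3000.00, centroid at (64.00, 15.00).
gusset: A = ½·36·56 = 1008.00, centroid at (26.00, 48.67).
ΣA = 5548.00 mm²
ΣAX̄ = (1540.00)(7.00) + (3000.00)(64.00) + (1008.00)(26.00) = 228988.00 mm³
ΣAȲ = (1540.00)(55.00) + (3000.00)(15.00) + (1008.00)(48.67) = 178756.00 mm³
X̄ = 228988.00 / 5548.00 = 41.27 mm
Ȳ = 178756.00 / 5548.00 = 32.22 mm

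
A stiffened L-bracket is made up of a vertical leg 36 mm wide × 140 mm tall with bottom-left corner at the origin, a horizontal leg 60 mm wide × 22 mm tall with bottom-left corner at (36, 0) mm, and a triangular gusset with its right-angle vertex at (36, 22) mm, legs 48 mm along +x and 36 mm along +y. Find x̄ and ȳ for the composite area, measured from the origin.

x̄ = 30.84 mm, ȳ = 54.91 mm

vertical leg: A = 36 × 140 = 5040.00, centroid at (18.00, 70.00).
horizontal leg: A = 60 × 22 = 1320.00, centroid at (66.00, 11.00).
gusset: A = ½·48·36 = 864.00, centroid at (52.00, 34.00).
ΣA = 7224.00 mm²
ΣAx̄ = (5040.00)(18.00) + (1320.00)(66.00) + (864.00)(52.00) = 222768.00 mm³
ΣAȳ = (5040.00)(70.00) + (1320.00)(11.00) + (864.00)(34.00) = 396696.00 mm³
x̄ = 222768.00 / 7224.00 = 30.84 mm
ȳ = 396696.00 / 7224.00 = 54.91 mm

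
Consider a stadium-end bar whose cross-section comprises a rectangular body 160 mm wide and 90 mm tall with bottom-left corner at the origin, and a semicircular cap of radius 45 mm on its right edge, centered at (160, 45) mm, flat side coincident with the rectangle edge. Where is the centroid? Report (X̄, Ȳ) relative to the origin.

Part | A | x̄ᵢ | ȳᵢ | A·x̄ᵢ | A·ȳᵢ
rectangular body | 14400.00 | 80.00 | 45.00 | 1152000.00 | 648000.00
semicircular end | 3180.86 | 179.10 | 45.00 | 569688.01 | 143138.82
Σ | 17580.86 |  |  | 1721688.01 | 791138.82
X̄ = 1721688.01 / 17580.86 = 97.93 mm
Ȳ = 791138.82 / 17580.86 = 45.00 mm

X̄ = 97.93 mm, Ȳ = 45.00 mm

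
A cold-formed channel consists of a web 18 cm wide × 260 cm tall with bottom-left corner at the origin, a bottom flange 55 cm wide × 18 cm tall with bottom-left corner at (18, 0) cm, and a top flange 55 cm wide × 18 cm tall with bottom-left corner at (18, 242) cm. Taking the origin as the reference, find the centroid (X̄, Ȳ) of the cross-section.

X̄ = 19.85 cm, Ȳ = 130.00 cm

Part | A | x̄ᵢ | ȳᵢ | A·x̄ᵢ | A·ȳᵢ
web | 4680.00 | 9.00 | 130.00 | 42120.00 | 608400.00
bottom flange | 990.00 | 45.50 | 9.00 | 45045.00 | 8910.00
top flange | 990.00 | 45.50 | 251.00 | 45045.00 | 248490.00
Σ | 6660.00 |  |  | 132210.00 | 865800.00
X̄ = 132210.00 / 6660.00 = 19.85 cm
Ȳ = 865800.00 / 6660.00 = 130.00 cm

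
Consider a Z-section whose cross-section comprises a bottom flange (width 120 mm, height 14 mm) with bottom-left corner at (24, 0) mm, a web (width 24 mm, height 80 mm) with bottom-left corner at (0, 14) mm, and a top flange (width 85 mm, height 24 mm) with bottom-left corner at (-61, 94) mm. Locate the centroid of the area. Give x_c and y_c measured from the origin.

Part | A | x̄ᵢ | ȳᵢ | A·x̄ᵢ | A·ȳᵢ
bottom flange | 1680.00 | 84.00 | 7.00 | 141120.00 | 11760.00
web | 1920.00 | 12.00 | 54.00 | 23040.00 | 103680.00
top flange | 2040.00 | -18.50 | 106.00 | -37740.00 | 216240.00
Σ | 5640.00 |  |  | 126420.00 | 331680.00
x_c = 126420.00 / 5640.00 = 22.41 mm
y_c = 331680.00 / 5640.00 = 58.81 mm

x_c = 22.41 mm, y_c = 58.81 mm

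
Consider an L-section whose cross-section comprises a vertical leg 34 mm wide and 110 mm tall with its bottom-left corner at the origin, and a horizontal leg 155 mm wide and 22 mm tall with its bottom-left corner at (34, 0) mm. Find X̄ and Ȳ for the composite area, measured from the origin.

X̄ = 62.07 mm, Ȳ = 34.02 mm

Part | A | x̄ᵢ | ȳᵢ | A·x̄ᵢ | A·ȳᵢ
vertical leg | 3740.00 | 17.00 | 55.00 | 63580.00 | 205700.00
horizontal leg | 3410.00 | 111.50 | 11.00 | 380215.00 | 37510.00
Σ | 7150.00 |  |  | 443795.00 | 243210.00
X̄ = 443795.00 / 7150.00 = 62.07 mm
Ȳ = 243210.00 / 7150.00 = 34.02 mm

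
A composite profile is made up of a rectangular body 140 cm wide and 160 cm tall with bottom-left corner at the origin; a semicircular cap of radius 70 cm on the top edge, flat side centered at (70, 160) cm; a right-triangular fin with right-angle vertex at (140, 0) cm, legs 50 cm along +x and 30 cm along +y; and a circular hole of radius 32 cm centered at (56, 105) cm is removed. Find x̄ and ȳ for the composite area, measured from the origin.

rectangular body: A = 140 × 160 = 22400.00, centroid at (70.00, 80.00).
semicircular top: A = ½π·70² = 7696.90, centroid at (70.00, 189.71).
triangular fin: A = ½·50·30 = 750.00, centroid at (156.67, 10.00).
hole: A = −π·32² = -3216.99, centroid at (56.00, 105.00).
ΣA = 27629.91 cm², ΣAx̄ = 2044131.65 cm³, ΣAȳ = 2921886.94 cm³.
x̄ = 2044131.65/27629.91 = 73.98 cm; ȳ = 2921886.94/27629.91 = 105.75 cm.

x̄ = 73.98 cm, ȳ = 105.75 cm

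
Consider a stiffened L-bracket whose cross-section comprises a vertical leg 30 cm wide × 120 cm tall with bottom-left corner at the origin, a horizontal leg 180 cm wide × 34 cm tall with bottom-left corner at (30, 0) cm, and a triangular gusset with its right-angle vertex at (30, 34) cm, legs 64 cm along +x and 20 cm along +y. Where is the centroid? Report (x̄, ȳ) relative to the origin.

x̄ = 79.27 cm, ȳ = 33.40 cm

vertical leg: A = 30 × 120 = 3600.00, centroid at (15.00, 60.00).
horizontal leg: A = 180 × 34 = 6120.00, centroid at (120.00, 17.00).
gusset: A = ½·64·20 = 640.00, centroid at (51.33, 40.67).
ΣA = 10360.00 cm², ΣAx̄ = 821253.33 cm³, ΣAȳ = 346066.67 cm³.
x̄ = 821253.33/10360.00 = 79.27 cm; ȳ = 346066.67/10360.00 = 33.40 cm.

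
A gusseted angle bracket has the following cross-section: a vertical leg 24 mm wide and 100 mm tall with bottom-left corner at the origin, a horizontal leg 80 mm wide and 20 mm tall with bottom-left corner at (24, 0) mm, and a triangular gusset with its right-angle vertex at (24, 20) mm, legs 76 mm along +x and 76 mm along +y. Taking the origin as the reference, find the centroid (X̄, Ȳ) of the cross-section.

X̄ = 39.73 mm, Ȳ = 38.75 mm

vertical leg: A = 24 × 100 = 2400.00, centroid at (12.00, 50.00).
horizontal leg: A = 80 × 20 = 1600.00, centroid at (64.00, 10.00).
gusset: A = ½·76·76 = 2888.00, centroid at (49.33, 45.33).
ΣA = 6888.00 mm²
ΣAX̄ = (2400.00)(12.00) + (1600.00)(64.00) + (2888.00)(49.33) = 273674.67 mm³
ΣAȲ = (2400.00)(50.00) + (1600.00)(10.00) + (2888.00)(45.33) = 266922.67 mm³
X̄ = 273674.67 / 6888.00 = 39.73 mm
Ȳ = 266922.67 / 6888.00 = 38.75 mm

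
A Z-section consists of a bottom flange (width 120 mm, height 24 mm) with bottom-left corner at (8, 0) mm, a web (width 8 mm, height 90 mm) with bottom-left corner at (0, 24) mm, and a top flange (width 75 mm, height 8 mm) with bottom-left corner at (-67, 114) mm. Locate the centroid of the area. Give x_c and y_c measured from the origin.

x_c = 43.10 mm, y_c = 36.91 mm

Part | A | x̄ᵢ | ȳᵢ | A·x̄ᵢ | A·ȳᵢ
bottom flange | 2880.00 | 68.00 | 12.00 | 195840.00 | 34560.00
web | 720.00 | 4.00 | 69.00 | 2880.00 | 49680.00
top flange | 600.00 | -29.50 | 118.00 | -17700.00 | 70800.00
Σ | 4200.00 |  |  | 181020.00 | 155040.00
x_c = 181020.00 / 4200.00 = 43.10 mm
y_c = 155040.00 / 4200.00 = 36.91 mm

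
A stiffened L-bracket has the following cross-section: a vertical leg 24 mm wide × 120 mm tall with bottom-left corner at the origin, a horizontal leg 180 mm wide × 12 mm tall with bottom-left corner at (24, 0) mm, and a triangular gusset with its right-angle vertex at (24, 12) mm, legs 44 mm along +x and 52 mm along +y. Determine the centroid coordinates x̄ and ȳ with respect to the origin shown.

x̄ = 52.56 mm, ȳ = 35.47 mm

Part | A | x̄ᵢ | ȳᵢ | A·x̄ᵢ | A·ȳᵢ
vertical leg | 2880.00 | 12.00 | 60.00 | 34560.00 | 172800.00
horizontal leg | 2160.00 | 114.00 | 6.00 | 246240.00 | 12960.00
gusset | 1144.00 | 38.67 | 29.33 | 44234.67 | 33557.33
Σ | 6184.00 |  |  | 325034.67 | 219317.33
x̄ = 325034.67 / 6184.00 = 52.56 mm
ȳ = 219317.33 / 6184.00 = 35.47 mm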